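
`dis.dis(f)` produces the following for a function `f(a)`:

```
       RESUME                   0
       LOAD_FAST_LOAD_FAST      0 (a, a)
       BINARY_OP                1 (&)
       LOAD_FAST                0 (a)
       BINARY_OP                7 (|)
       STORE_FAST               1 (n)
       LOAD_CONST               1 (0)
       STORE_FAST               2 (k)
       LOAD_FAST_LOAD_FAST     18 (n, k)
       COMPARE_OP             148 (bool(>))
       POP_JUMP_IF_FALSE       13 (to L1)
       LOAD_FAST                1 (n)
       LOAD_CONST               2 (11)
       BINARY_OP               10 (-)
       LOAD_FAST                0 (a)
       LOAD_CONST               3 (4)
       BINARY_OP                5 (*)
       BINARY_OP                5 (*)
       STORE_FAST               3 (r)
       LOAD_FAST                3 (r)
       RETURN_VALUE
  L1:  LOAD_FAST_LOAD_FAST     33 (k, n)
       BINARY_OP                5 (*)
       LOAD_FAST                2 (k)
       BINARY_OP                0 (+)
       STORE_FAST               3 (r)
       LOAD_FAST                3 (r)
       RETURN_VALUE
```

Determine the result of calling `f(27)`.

1728

LOAD_FAST_LOAD_FAST a,a → push 27,27. Stack: [27, 27]
BINARY_OP & → 27 & 27 = 27. Stack: [27]
LOAD_FAST a → push 27. Stack: [27, 27]
BINARY_OP | → 27 | 27 = 27. Stack: [27]
STORE_FAST n → n=27. Stack: []
LOAD_CONST → push 0. Stack: [0]
STORE_FAST k → k=0. Stack: []
LOAD_FAST_LOAD_FAST n,k → push 27,0. Stack: [27, 0]
COMPARE_OP bool(>) → 27 vs 0 = True. Stack: [True]
POP_JUMP_IF_FALSE → pop True; no jump. Stack: []
LOAD_FAST n → push 27. Stack: [27]
LOAD_CONST → push 11. Stack: [27, 11]
BINARY_OP - → 27 - 11 = 16. Stack: [16]
LOAD_FAST a → push 27. Stack: [16, 27]
LOAD_CONST → push 4. Stack: [16, 27, 4]
BINARY_OP * → 27 * 4 = 108. Stack: [16, 108]
BINARY_OP * → 16 * 108 = 1728. Stack: [1728]
STORE_FAST r → r=1728. Stack: []
LOAD_FAST r → push 1728. Stack: [1728]
RETURN_VALUE → return 1728.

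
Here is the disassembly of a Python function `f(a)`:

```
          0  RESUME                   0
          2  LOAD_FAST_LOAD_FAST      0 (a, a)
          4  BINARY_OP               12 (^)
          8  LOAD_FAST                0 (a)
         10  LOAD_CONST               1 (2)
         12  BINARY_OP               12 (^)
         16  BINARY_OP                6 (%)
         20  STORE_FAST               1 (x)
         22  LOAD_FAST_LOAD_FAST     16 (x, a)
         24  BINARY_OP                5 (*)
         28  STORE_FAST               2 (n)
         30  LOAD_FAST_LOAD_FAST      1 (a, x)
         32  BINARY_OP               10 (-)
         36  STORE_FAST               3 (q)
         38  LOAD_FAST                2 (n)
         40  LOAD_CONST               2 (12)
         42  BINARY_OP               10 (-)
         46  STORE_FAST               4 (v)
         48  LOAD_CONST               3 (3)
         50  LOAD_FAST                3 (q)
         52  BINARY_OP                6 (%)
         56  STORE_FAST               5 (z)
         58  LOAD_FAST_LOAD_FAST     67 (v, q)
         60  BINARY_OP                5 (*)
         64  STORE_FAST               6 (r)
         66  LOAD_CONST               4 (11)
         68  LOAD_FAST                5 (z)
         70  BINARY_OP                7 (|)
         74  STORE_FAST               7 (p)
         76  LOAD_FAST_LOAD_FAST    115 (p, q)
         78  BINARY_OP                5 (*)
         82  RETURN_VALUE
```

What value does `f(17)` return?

187

LOAD_FAST_LOAD_FAST a,a → push 17,17. Stack: [17, 17]
BINARY_OP ^ → 17 ^ 17 = 0. Stack: [0]
LOAD_FAST a → push 17. Stack: [0, 17]
LOAD_CONST → push 2. Stack: [0, 17, 2]
BINARY_OP ^ → 17 ^ 2 = 19. Stack: [0, 19]
BINARY_OP % → 0 % 19 = 0. Stack: [0]
STORE_FAST x → x=0. Stack: []
LOAD_FAST_LOAD_FAST x,a → push 0,17. Stack: [0, 17]
BINARY_OP * → 0 * 17 = 0. Stack: [0]
STORE_FAST n → n=0. Stack: []
LOAD_FAST_LOAD_FAST a,x → push 17,0. Stack: [17, 0]
BINARY_OP - → 17 - 0 = 17. Stack: [17]
STORE_FAST q → q=17. Stack: []
LOAD_FAST n → push 0. Stack: [0]
LOAD_CONST → push 12. Stack: [0, 12]
BINARY_OP - → 0 - 12 = -12. Stack: [-12]
STORE_FAST v → v=-12. Stack: []
LOAD_CONST → push 3. Stack: [3]
LOAD_FAST q → push 17. Stack: [3, 17]
BINARY_OP % → 3 % 17 = 3. Stack: [3]
STORE_FAST z → z=3. Stack: []
LOAD_FAST_LOAD_FAST v,q → push -12,17. Stack: [-12, 17]
BINARY_OP * → -12 * 17 = -204. Stack: [-204]
STORE_FAST r → r=-204. Stack: []
LOAD_CONST → push 11. Stack: [11]
LOAD_FAST z → push 3. Stack: [11, 3]
BINARY_OP | → 11 | 3 = 11. Stack: [11]
STORE_FAST p → p=11. Stack: []
LOAD_FAST_LOAD_FAST p,q → push 11,17. Stack: [11, 17]
BINARY_OP * → 11 * 17 = 187. Stack: [187]
RETURN_VALUE → return 187.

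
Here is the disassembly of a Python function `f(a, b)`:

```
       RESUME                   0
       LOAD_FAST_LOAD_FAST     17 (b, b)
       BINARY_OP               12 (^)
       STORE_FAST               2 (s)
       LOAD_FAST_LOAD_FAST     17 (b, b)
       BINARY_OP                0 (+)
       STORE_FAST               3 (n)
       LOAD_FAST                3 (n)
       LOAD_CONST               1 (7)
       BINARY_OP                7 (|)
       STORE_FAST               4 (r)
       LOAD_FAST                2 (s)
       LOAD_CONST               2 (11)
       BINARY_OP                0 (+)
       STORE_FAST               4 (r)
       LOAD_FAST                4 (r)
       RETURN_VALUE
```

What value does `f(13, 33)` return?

LOAD_FAST_LOAD_FAST b,b → push 33,33. Stack: [33, 33]
BINARY_OP ^ → 33 ^ 33 = 0. Stack: [0]
STORE_FAST s → s=0. Stack: []
LOAD_FAST_LOAD_FAST b,b → push 33,33. Stack: [33, 33]
BINARY_OP + → 33 + 33 = 66. Stack: [66]
STORE_FAST n → n=66. Stack: []
LOAD_FAST n → push 66. Stack: [66]
LOAD_CONST → push 7. Stack: [66, 7]
BINARY_OP | → 66 | 7 = 71. Stack: [71]
STORE_FAST r → r=71. Stack: []
LOAD_FAST s → push 0. Stack: [0]
LOAD_CONST → push 11. Stack: [0, 11]
BINARY_OP + → 0 + 11 = 11. Stack: [11]
STORE_FAST r → r=11. Stack: []
LOAD_FAST r → push 11. Stack: [11]
RETURN_VALUE → return 11.

11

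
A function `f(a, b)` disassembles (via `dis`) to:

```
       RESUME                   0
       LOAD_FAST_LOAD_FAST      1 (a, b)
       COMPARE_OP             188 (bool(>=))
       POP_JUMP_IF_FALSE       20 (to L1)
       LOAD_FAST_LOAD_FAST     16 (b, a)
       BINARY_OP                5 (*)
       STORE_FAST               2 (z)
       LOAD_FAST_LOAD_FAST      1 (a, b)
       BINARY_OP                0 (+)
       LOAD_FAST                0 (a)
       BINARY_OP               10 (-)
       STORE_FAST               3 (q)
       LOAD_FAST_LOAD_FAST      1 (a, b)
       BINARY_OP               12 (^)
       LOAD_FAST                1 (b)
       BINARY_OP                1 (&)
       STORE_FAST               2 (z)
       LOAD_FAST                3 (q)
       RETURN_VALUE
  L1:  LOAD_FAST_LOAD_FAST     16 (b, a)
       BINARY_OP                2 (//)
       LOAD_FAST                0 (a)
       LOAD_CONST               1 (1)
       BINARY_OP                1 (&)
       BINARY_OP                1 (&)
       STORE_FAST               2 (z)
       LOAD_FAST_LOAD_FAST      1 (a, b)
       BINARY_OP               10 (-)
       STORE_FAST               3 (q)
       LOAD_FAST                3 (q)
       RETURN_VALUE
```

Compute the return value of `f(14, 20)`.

LOAD_FAST_LOAD_FAST a,b → push 14,20. Stack: [14, 20]
COMPARE_OP bool(>=) → 14 vs 20 = False. Stack: [False]
POP_JUMP_IF_FALSE → pop False; jump. Stack: []
LOAD_FAST_LOAD_FAST b,a → push 20,14. Stack: [20, 14]
BINARY_OP // → 20 // 14 = 1. Stack: [1]
LOAD_FAST a → push 14. Stack: [1, 14]
LOAD_CONST → push 1. Stack: [1, 14, 1]
BINARY_OP & → 14 & 1 = 0. Stack: [1, 0]
BINARY_OP & → 1 & 0 = 0. Stack: [0]
STORE_FAST z → z=0. Stack: []
LOAD_FAST_LOAD_FAST a,b → push 14,20. Stack: [14, 20]
BINARY_OP - → 14 - 20 = -6. Stack: [-6]
STORE_FAST q → q=-6. Stack: []
LOAD_FAST q → push -6. Stack: [-6]
RETURN_VALUE → return -6.

-6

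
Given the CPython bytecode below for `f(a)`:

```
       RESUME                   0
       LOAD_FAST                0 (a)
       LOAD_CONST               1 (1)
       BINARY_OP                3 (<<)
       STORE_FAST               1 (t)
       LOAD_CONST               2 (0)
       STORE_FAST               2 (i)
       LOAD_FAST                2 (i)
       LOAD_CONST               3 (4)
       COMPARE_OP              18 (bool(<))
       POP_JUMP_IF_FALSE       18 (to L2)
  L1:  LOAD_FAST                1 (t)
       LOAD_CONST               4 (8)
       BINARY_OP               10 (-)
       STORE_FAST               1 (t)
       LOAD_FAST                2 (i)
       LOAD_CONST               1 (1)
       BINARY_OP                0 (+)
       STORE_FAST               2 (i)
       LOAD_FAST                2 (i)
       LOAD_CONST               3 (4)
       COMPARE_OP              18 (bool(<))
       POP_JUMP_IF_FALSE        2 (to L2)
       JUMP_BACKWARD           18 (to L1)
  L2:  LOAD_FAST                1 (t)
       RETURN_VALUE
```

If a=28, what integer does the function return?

LOAD_FAST a → push 28. Stack: [28]
LOAD_CONST → push 1. Stack: [28, 1]
BINARY_OP << → 28 << 1 = 56. Stack: [56]
STORE_FAST t → t=56. Stack: []
LOAD_CONST → push 0. Stack: [0]
STORE_FAST i → i=0. Stack: []
LOAD_FAST i → push 0. Stack: [0]
LOAD_CONST → push 4. Stack: [0, 4]
COMPARE_OP bool(<) → 0 vs 4 = True. Stack: [True]
POP_JUMP_IF_FALSE → pop True; no jump. Stack: []
LOAD_FAST t → push 56. Stack: [56]
LOAD_CONST → push 8. Stack: [56, 8]
BINARY_OP - → 56 - 8 = 48. Stack: [48]
STORE_FAST t → t=48. Stack: []
LOAD_FAST i → push 0. Stack: [0]
LOAD_CONST → push 1. Stack: [0, 1]
BINARY_OP + → 0 + 1 = 1. Stack: [1]
STORE_FAST i → i=1. Stack: []
LOAD_FAST i → push 1. Stack: [1]
LOAD_CONST → push 4. Stack: [1, 4]
COMPARE_OP bool(<) → 1 vs 4 = True. Stack: [True]
POP_JUMP_IF_FALSE → pop True; no jump. Stack: []
LOAD_FAST t → push 48. Stack: [48]
LOAD_CONST → push 8. Stack: [48, 8]
BINARY_OP - → 48 - 8 = 40. Stack: [40]
STORE_FAST t → t=40. Stack: []
LOAD_FAST i → push 1. Stack: [1]
LOAD_CONST → push 1. Stack: [1, 1]
BINARY_OP + → 1 + 1 = 2. Stack: [2]
STORE_FAST i → i=2. Stack: []
LOAD_FAST i → push 2. Stack: [2]
LOAD_CONST → push 4. Stack: [2, 4]
COMPARE_OP bool(<) → 2 vs 4 = True. Stack: [True]
POP_JUMP_IF_FALSE → pop True; no jump. Stack: []
LOAD_FAST t → push 40. Stack: [40]
LOAD_CONST → push 8. Stack: [40, 8]
BINARY_OP - → 40 - 8 = 32. Stack: [32]
STORE_FAST t → t=32. Stack: []
LOAD_FAST i → push 2. Stack: [2]
LOAD_CONST → push 1. Stack: [2, 1]
BINARY_OP + → 2 + 1 = 3. Stack: [3]
STORE_FAST i → i=3. Stack: []
LOAD_FAST i → push 3. Stack: [3]
LOAD_CONST → push 4. Stack: [3, 4]
COMPARE_OP bool(<) → 3 vs 4 = True. Stack: [True]
POP_JUMP_IF_FALSE → pop True; no jump. Stack: []
LOAD_FAST t → push 32. Stack: [32]
LOAD_CONST → push 8. Stack: [32, 8]
BINARY_OP - → 32 - 8 = 24. Stack: [24]
STORE_FAST t → t=24. Stack: []
LOAD_FAST i → push 3. Stack: [3]
LOAD_CONST → push 1. Stack: [3, 1]
BINARY_OP + → 3 + 1 = 4. Stack: [4]
STORE_FAST i → i=4. Stack: []
LOAD_FAST i → push 4. Stack: [4]
LOAD_CONST → push 4. Stack: [4, 4]
COMPARE_OP bool(<) → 4 vs 4 = False. Stack: [False]
POP_JUMP_IF_FALSE → pop False; jump. Stack: []
LOAD_FAST t → push 24. Stack: [24]
RETURN_VALUE → return 24.

24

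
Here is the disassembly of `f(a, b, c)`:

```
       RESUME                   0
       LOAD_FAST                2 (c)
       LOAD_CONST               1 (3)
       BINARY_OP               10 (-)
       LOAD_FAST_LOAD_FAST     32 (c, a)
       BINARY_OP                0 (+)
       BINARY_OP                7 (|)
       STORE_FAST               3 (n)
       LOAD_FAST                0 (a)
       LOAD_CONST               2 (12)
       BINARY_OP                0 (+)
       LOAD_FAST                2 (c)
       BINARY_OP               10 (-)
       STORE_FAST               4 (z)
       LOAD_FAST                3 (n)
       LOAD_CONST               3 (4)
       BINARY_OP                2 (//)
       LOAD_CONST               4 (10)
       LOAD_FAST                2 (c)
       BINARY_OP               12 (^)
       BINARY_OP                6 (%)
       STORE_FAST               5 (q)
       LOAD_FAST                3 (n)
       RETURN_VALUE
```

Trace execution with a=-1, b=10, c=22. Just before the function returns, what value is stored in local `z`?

LOAD_FAST c → push 22. Stack: [22]
LOAD_CONST → push 3. Stack: [22, 3]
BINARY_OP - → 22 - 3 = 19. Stack: [19]
LOAD_FAST_LOAD_FAST c,a → push 22,-1. Stack: [19, 22, -1]
BINARY_OP + → 22 + -1 = 21. Stack: [19, 21]
BINARY_OP | → 19 | 21 = 23. Stack: [23]
STORE_FAST n → n=23. Stack: []
LOAD_FAST a → push -1. Stack: [-1]
LOAD_CONST → push 12. Stack: [-1, 12]
BINARY_OP + → -1 + 12 = 11. Stack: [11]
LOAD_FAST c → push 22. Stack: [11, 22]
BINARY_OP - → 11 - 22 = -11. Stack: [-11]
STORE_FAST z → z=-11. Stack: []
LOAD_FAST n → push 23. Stack: [23]
LOAD_CONST → push 4. Stack: [23, 4]
BINARY_OP // → 23 // 4 = 5. Stack: [5]
LOAD_CONST → push 10. Stack: [5, 10]
LOAD_FAST c → push 22. Stack: [5, 10, 22]
BINARY_OP ^ → 10 ^ 22 = 28. Stack: [5, 28]
BINARY_OP % → 5 % 28 = 5. Stack: [5]
STORE_FAST q → q=5. Stack: []
LOAD_FAST n → push 23. Stack: [23]
RETURN_VALUE → return 23.

-11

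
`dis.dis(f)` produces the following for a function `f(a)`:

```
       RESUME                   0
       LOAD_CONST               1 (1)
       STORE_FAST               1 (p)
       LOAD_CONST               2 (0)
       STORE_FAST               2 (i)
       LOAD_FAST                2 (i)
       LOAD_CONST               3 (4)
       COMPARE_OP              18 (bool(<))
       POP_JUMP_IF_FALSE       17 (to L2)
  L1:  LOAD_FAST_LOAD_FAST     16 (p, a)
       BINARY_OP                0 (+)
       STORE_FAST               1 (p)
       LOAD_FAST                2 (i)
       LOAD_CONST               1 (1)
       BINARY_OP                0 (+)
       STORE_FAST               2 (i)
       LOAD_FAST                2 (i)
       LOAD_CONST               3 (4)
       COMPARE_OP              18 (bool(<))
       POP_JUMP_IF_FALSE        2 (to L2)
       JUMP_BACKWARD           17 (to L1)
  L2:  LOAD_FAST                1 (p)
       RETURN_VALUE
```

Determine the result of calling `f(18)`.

73

LOAD_CONST → push 1. Stack: [1]
STORE_FAST p → p=1. Stack: []
LOAD_CONST → push 0. Stack: [0]
STORE_FAST i → i=0. Stack: []
LOAD_FAST i → push 0. Stack: [0]
LOAD_CONST → push 4. Stack: [0, 4]
COMPARE_OP bool(<) → 0 vs 4 = True. Stack: [True]
POP_JUMP_IF_FALSE → pop True; no jump. Stack: []
LOAD_FAST_LOAD_FAST p,a → push 1,18. Stack: [1, 18]
BINARY_OP + → 1 + 18 = 19. Stack: [19]
STORE_FAST p → p=19. Stack: []
LOAD_FAST i → push 0. Stack: [0]
LOAD_CONST → push 1. Stack: [0, 1]
BINARY_OP + → 0 + 1 = 1. Stack: [1]
STORE_FAST i → i=1. Stack: []
LOAD_FAST i → push 1. Stack: [1]
LOAD_CONST → push 4. Stack: [1, 4]
COMPARE_OP bool(<) → 1 vs 4 = True. Stack: [True]
POP_JUMP_IF_FALSE → pop True; no jump. Stack: []
LOAD_FAST_LOAD_FAST p,a → push 19,18. Stack: [19, 18]
BINARY_OP + → 19 + 18 = 37. Stack: [37]
STORE_FAST p → p=37. Stack: []
LOAD_FAST i → push 1. Stack: [1]
LOAD_CONST → push 1. Stack: [1, 1]
BINARY_OP + → 1 + 1 = 2. Stack: [2]
STORE_FAST i → i=2. Stack: []
LOAD_FAST i → push 2. Stack: [2]
LOAD_CONST → push 4. Stack: [2, 4]
COMPARE_OP bool(<) → 2 vs 4 = True. Stack: [True]
POP_JUMP_IF_FALSE → pop True; no jump. Stack: []
LOAD_FAST_LOAD_FAST p,a → push 37,18. Stack: [37, 18]
BINARY_OP + → 37 + 18 = 55. Stack: [55]
STORE_FAST p → p=55. Stack: []
LOAD_FAST i → push 2. Stack: [2]
LOAD_CONST → push 1. Stack: [2, 1]
BINARY_OP + → 2 + 1 = 3. Stack: [3]
STORE_FAST i → i=3. Stack: []
LOAD_FAST i → push 3. Stack: [3]
LOAD_CONST → push 4. Stack: [3, 4]
COMPARE_OP bool(<) → 3 vs 4 = True. Stack: [True]
POP_JUMP_IF_FALSE → pop True; no jump. Stack: []
LOAD_FAST_LOAD_FAST p,a → push 55,18. Stack: [55, 18]
BINARY_OP + → 55 + 18 = 73. Stack: [73]
STORE_FAST p → p=73. Stack: []
LOAD_FAST i → push 3. Stack: [3]
LOAD_CONST → push 1. Stack: [3, 1]
BINARY_OP + → 3 + 1 = 4. Stack: [4]
STORE_FAST i → i=4. Stack: []
LOAD_FAST i → push 4. Stack: [4]
LOAD_CONST → push 4. Stack: [4, 4]
COMPARE_OP bool(<) → 4 vs 4 = False. Stack: [False]
POP_JUMP_IF_FALSE → pop False; jump. Stack: []
LOAD_FAST p → push 73. Stack: [73]
RETURN_VALUE → return 73.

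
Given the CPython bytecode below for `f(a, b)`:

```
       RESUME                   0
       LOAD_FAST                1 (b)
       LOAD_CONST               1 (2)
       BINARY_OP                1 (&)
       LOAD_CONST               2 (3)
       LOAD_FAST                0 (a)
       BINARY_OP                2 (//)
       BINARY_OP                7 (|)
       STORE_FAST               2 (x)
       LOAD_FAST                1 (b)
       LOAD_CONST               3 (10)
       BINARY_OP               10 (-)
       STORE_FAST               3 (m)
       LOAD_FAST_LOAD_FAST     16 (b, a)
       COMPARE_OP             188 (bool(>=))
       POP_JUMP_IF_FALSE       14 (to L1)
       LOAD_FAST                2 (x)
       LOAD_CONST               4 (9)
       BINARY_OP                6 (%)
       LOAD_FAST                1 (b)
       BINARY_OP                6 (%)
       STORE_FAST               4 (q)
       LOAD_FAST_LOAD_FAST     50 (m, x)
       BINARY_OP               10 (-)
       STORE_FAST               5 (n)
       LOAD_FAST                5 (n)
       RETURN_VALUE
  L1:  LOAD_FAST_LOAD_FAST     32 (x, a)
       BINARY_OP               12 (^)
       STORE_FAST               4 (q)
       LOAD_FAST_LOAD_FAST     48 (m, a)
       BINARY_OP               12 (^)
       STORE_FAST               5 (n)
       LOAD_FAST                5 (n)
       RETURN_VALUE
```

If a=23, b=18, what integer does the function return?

LOAD_FAST b → push 18. Stack: [18]
LOAD_CONST → push 2. Stack: [18, 2]
BINARY_OP & → 18 & 2 = 2. Stack: [2]
LOAD_CONST → push 3. Stack: [2, 3]
LOAD_FAST a → push 23. Stack: [2, 3, 23]
BINARY_OP // → 3 // 23 = 0. Stack: [2, 0]
BINARY_OP | → 2 | 0 = 2. Stack: [2]
STORE_FAST x → x=2. Stack: []
LOAD_FAST b → push 18. Stack: [18]
LOAD_CONST → push 10. Stack: [18, 10]
BINARY_OP - → 18 - 10 = 8. Stack: [8]
STORE_FAST m → m=8. Stack: []
LOAD_FAST_LOAD_FAST b,a → push 18,23. Stack: [18, 23]
COMPARE_OP bool(>=) → 18 vs 23 = False. Stack: [False]
POP_JUMP_IF_FALSE → pop False; jump. Stack: []
LOAD_FAST_LOAD_FAST x,a → push 2,23. Stack: [2, 23]
BINARY_OP ^ → 2 ^ 23 = 21. Stack: [21]
STORE_FAST q → q=21. Stack: []
LOAD_FAST_LOAD_FAST m,a → push 8,23. Stack: [8, 23]
BINARY_OP ^ → 8 ^ 23 = 31. Stack: [31]
STORE_FAST n → n=31. Stack: []
LOAD_FAST n → push 31. Stack: [31]
RETURN_VALUE → return 31.

31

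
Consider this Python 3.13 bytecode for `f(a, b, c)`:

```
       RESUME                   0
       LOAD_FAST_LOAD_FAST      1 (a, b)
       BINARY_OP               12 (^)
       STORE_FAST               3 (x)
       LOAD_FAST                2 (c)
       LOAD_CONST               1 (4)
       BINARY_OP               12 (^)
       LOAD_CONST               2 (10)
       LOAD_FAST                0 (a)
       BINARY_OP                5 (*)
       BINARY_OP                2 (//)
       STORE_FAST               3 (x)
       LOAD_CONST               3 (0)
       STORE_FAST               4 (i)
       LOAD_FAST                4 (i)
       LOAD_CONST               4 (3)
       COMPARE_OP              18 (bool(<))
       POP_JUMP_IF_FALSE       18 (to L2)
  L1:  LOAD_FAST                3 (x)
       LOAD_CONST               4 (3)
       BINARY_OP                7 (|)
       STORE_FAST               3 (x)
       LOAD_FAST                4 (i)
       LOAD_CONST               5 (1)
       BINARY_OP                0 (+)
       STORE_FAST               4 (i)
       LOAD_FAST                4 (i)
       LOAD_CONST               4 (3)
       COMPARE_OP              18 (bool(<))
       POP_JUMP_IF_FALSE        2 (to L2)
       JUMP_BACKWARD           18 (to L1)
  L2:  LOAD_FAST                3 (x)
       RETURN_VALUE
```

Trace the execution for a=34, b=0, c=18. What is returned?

LOAD_FAST_LOAD_FAST a,b → push 34,0. Stack: [34, 0]
BINARY_OP ^ → 34 ^ 0 = 34. Stack: [34]
STORE_FAST x → x=34. Stack: []
LOAD_FAST c → push 18. Stack: [18]
LOAD_CONST → push 4. Stack: [18, 4]
BINARY_OP ^ → 18 ^ 4 = 22. Stack: [22]
LOAD_CONST → push 10. Stack: [22, 10]
LOAD_FAST a → push 34. Stack: [22, 10, 34]
BINARY_OP * → 10 * 34 = 340. Stack: [22, 340]
BINARY_OP // → 22 // 340 = 0. Stack: [0]
STORE_FAST x → x=0. Stack: []
LOAD_CONST → push 0. Stack: [0]
STORE_FAST i → i=0. Stack: []
LOAD_FAST i → push 0. Stack: [0]
LOAD_CONST → push 3. Stack: [0, 3]
COMPARE_OP bool(<) → 0 vs 3 = True. Stack: [True]
POP_JUMP_IF_FALSE → pop True; no jump. Stack: []
LOAD_FAST x → push 0. Stack: [0]
LOAD_CONST → push 3. Stack: [0, 3]
BINARY_OP | → 0 | 3 = 3. Stack: [3]
STORE_FAST x → x=3. Stack: []
LOAD_FAST i → push 0. Stack: [0]
LOAD_CONST → push 1. Stack: [0, 1]
BINARY_OP + → 0 + 1 = 1. Stack: [1]
STORE_FAST i → i=1. Stack: []
LOAD_FAST i → push 1. Stack: [1]
LOAD_CONST → push 3. Stack: [1, 3]
COMPARE_OP bool(<) → 1 vs 3 = True. Stack: [True]
POP_JUMP_IF_FALSE → pop True; no jump. Stack: []
LOAD_FAST x → push 3. Stack: [3]
LOAD_CONST → push 3. Stack: [3, 3]
BINARY_OP | → 3 | 3 = 3. Stack: [3]
STORE_FAST x → x=3. Stack: []
LOAD_FAST i → push 1. Stack: [1]
LOAD_CONST → push 1. Stack: [1, 1]
BINARY_OP + → 1 + 1 = 2. Stack: [2]
STORE_FAST i → i=2. Stack: []
LOAD_FAST i → push 2. Stack: [2]
LOAD_CONST → push 3. Stack: [2, 3]
COMPARE_OP bool(<) → 2 vs 3 = True. Stack: [True]
POP_JUMP_IF_FALSE → pop True; no jump. Stack: []
LOAD_FAST x → push 3. Stack: [3]
LOAD_CONST → push 3. Stack: [3, 3]
BINARY_OP | → 3 | 3 = 3. Stack: [3]
STORE_FAST x → x=3. Stack: []
LOAD_FAST i → push 2. Stack: [2]
LOAD_CONST → push 1. Stack: [2, 1]
BINARY_OP + → 2 + 1 = 3. Stack: [3]
STORE_FAST i → i=3. Stack: []
LOAD_FAST i → push 3. Stack: [3]
LOAD_CONST → push 3. Stack: [3, 3]
COMPARE_OP bool(<) → 3 vs 3 = False. Stack: [False]
POP_JUMP_IF_FALSE → pop False; jump. Stack: []
LOAD_FAST x → push 3. Stack: [3]
RETURN_VALUE → return 3.

3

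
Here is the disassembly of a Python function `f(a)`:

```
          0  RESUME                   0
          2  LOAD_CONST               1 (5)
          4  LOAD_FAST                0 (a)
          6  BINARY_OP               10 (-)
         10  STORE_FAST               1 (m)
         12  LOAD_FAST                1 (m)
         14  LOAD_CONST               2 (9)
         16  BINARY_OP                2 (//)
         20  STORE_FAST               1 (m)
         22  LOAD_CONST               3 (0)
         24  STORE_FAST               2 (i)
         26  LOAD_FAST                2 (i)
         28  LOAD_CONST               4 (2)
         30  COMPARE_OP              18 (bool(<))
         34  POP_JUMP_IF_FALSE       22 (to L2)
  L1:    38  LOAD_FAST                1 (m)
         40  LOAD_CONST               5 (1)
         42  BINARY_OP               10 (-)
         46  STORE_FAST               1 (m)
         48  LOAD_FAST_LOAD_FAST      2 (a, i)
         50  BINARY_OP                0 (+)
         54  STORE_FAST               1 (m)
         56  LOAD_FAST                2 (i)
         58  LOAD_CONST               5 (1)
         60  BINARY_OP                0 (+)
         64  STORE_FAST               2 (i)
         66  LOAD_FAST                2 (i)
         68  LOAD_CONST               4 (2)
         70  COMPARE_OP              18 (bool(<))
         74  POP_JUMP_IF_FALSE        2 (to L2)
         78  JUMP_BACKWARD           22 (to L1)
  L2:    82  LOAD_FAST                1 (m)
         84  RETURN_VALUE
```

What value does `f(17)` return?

LOAD_CONST → push 5. Stack: [5]
LOAD_FAST a → push 17. Stack: [5, 17]
BINARY_OP - → 5 - 17 = -12. Stack: [-12]
STORE_FAST m → m=-12. Stack: []
LOAD_FAST m → push -12. Stack: [-12]
LOAD_CONST → push 9. Stack: [-12, 9]
BINARY_OP // → -12 // 9 = -2. Stack: [-2]
STORE_FAST m → m=-2. Stack: []
LOAD_CONST → push 0. Stack: [0]
STORE_FAST i → i=0. Stack: []
LOAD_FAST i → push 0. Stack: [0]
LOAD_CONST → push 2. Stack: [0, 2]
COMPARE_OP bool(<) → 0 vs 2 = True. Stack: [True]
POP_JUMP_IF_FALSE → pop True; no jump. Stack: []
LOAD_FAST m → push -2. Stack: [-2]
LOAD_CONST → push 1. Stack: [-2, 1]
BINARY_OP - → -2 - 1 = -3. Stack: [-3]
STORE_FAST m → m=-3. Stack: []
LOAD_FAST_LOAD_FAST a,i → push 17,0. Stack: [17, 0]
BINARY_OP + → 17 + 0 = 17. Stack: [17]
STORE_FAST m → m=17. Stack: []
LOAD_FAST i → push 0. Stack: [0]
LOAD_CONST → push 1. Stack: [0, 1]
BINARY_OP + → 0 + 1 = 1. Stack: [1]
STORE_FAST i → i=1. Stack: []
LOAD_FAST i → push 1. Stack: [1]
LOAD_CONST → push 2. Stack: [1, 2]
COMPARE_OP bool(<) → 1 vs 2 = True. Stack: [True]
POP_JUMP_IF_FALSE → pop True; no jump. Stack: []
LOAD_FAST m → push 17. Stack: [17]
LOAD_CONST → push 1. Stack: [17, 1]
BINARY_OP - → 17 - 1 = 16. Stack: [16]
STORE_FAST m → m=16. Stack: []
LOAD_FAST_LOAD_FAST a,i → push 17,1. Stack: [17, 1]
BINARY_OP + → 17 + 1 = 18. Stack: [18]
STORE_FAST m → m=18. Stack: []
LOAD_FAST i → push 1. Stack: [1]
LOAD_CONST → push 1. Stack: [1, 1]
BINARY_OP + → 1 + 1 = 2. Stack: [2]
STORE_FAST i → i=2. Stack: []
LOAD_FAST i → push 2. Stack: [2]
LOAD_CONST → push 2. Stack: [2, 2]
COMPARE_OP bool(<) → 2 vs 2 = False. Stack: [False]
POP_JUMP_IF_FALSE → pop False; jump. Stack: []
LOAD_FAST m → push 18. Stack: [18]
RETURN_VALUE → return 18.

18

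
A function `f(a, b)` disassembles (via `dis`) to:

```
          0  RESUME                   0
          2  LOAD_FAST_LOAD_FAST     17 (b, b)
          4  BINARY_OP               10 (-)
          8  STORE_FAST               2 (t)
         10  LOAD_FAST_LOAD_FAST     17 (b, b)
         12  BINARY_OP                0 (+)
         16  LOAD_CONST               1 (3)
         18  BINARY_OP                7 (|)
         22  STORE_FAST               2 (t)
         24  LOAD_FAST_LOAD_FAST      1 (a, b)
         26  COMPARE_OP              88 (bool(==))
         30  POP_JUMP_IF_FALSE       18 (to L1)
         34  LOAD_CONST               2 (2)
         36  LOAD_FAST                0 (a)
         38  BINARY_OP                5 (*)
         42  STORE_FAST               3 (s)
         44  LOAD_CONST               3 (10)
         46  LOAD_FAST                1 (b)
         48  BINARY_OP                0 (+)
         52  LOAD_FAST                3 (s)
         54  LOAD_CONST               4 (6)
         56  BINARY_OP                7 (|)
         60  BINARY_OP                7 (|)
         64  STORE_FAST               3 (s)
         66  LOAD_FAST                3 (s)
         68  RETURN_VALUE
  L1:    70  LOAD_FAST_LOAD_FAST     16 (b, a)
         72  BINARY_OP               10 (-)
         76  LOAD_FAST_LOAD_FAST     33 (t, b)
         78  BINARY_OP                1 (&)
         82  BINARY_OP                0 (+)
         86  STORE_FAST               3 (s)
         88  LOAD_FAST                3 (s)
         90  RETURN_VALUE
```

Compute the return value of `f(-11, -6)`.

LOAD_FAST_LOAD_FAST b,b → push -6,-6. Stack: [-6, -6]
BINARY_OP - → -6 - -6 = 0. Stack: [0]
STORE_FAST t → t=0. Stack: []
LOAD_FAST_LOAD_FAST b,b → push -6,-6. Stack: [-6, -6]
BINARY_OP + → -6 + -6 = -12. Stack: [-12]
LOAD_CONST → push 3. Stack: [-12, 3]
BINARY_OP | → -12 | 3 = -9. Stack: [-9]
STORE_FAST t → t=-9. Stack: []
LOAD_FAST_LOAD_FAST a,b → push -11,-6. Stack: [-11, -6]
COMPARE_OP bool(==) → -11 vs -6 = False. Stack: [False]
POP_JUMP_IF_FALSE → pop False; jump. Stack: []
LOAD_FAST_LOAD_FAST b,a → push -6,-11. Stack: [-6, -11]
BINARY_OP - → -6 - -11 = 5. Stack: [5]
LOAD_FAST_LOAD_FAST t,b → push -9,-6. Stack: [5, -9, -6]
BINARY_OP & → -9 & -6 = -14. Stack: [5, -14]
BINARY_OP + → 5 + -14 = -9. Stack: [-9]
STORE_FAST s → s=-9. Stack: []
LOAD_FAST s → push -9. Stack: [-9]
RETURN_VALUE → return -9.

-9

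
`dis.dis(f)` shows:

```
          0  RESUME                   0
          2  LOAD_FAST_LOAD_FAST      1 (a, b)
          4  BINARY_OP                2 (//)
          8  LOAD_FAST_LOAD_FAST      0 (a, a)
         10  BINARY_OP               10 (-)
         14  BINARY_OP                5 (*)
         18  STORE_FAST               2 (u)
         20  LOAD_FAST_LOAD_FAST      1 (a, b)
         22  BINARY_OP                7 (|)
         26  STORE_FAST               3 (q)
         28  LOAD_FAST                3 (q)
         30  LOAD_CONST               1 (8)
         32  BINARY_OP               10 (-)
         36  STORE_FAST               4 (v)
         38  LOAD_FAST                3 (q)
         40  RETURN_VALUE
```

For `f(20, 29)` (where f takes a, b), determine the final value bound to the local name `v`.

21

LOAD_FAST_LOAD_FAST a,b → push 20,29. Stack: [20, 29]
BINARY_OP // → 20 // 29 = 0. Stack: [0]
LOAD_FAST_LOAD_FAST a,a → push 20,20. Stack: [0, 20, 20]
BINARY_OP - → 20 - 20 = 0. Stack: [0, 0]
BINARY_OP * → 0 * 0 = 0. Stack: [0]
STORE_FAST u → u=0. Stack: []
LOAD_FAST_LOAD_FAST a,b → push 20,29. Stack: [20, 29]
BINARY_OP | → 20 | 29 = 29. Stack: [29]
STORE_FAST q → q=29. Stack: []
LOAD_FAST q → push 29. Stack: [29]
LOAD_CONST → push 8. Stack: [29, 8]
BINARY_OP - → 29 - 8 = 21. Stack: [21]
STORE_FAST v → v=21. Stack: []
LOAD_FAST q → push 29. Stack: [29]
RETURN_VALUE → return 29.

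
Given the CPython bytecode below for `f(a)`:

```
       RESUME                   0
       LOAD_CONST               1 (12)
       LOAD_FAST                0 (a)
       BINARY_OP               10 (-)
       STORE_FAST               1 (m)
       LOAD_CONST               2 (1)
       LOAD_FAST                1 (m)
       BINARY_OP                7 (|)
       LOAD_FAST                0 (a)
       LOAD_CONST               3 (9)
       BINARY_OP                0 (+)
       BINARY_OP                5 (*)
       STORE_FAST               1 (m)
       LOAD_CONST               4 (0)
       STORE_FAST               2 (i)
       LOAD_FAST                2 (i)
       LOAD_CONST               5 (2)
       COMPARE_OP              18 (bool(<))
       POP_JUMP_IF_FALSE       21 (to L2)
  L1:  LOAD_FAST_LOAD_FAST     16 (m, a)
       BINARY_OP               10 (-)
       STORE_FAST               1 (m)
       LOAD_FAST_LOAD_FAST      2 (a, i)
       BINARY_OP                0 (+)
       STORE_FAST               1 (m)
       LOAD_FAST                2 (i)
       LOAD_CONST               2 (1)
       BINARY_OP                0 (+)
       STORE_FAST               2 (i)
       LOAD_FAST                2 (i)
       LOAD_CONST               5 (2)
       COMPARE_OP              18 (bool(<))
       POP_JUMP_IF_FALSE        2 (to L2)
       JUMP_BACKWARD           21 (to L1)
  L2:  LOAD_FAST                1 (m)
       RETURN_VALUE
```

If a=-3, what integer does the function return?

LOAD_CONST → push 12. Stack: [12]
LOAD_FAST a → push -3. Stack: [12, -3]
BINARY_OP - → 12 - -3 = 15. Stack: [15]
STORE_FAST m → m=15. Stack: []
LOAD_CONST → push 1. Stack: [1]
LOAD_FAST m → push 15. Stack: [1, 15]
BINARY_OP | → 1 | 15 = 15. Stack: [15]
LOAD_FAST a → push -3. Stack: [15, -3]
LOAD_CONST → push 9. Stack: [15, -3, 9]
BINARY_OP + → -3 + 9 = 6. Stack: [15, 6]
BINARY_OP * → 15 * 6 = 90. Stack: [90]
STORE_FAST m → m=90. Stack: []
LOAD_CONST → push 0. Stack: [0]
STORE_FAST i → i=0. Stack: []
LOAD_FAST i → push 0. Stack: [0]
LOAD_CONST → push 2. Stack: [0, 2]
COMPARE_OP bool(<) → 0 vs 2 = True. Stack: [True]
POP_JUMP_IF_FALSE → pop True; no jump. Stack: []
LOAD_FAST_LOAD_FAST m,a → push 90,-3. Stack: [90, -3]
BINARY_OP - → 90 - -3 = 93. Stack: [93]
STORE_FAST m → m=93. Stack: []
LOAD_FAST_LOAD_FAST a,i → push -3,0. Stack: [-3, 0]
BINARY_OP + → -3 + 0 = -3. Stack: [-3]
STORE_FAST m → m=-3. Stack: []
LOAD_FAST i → push 0. Stack: [0]
LOAD_CONST → push 1. Stack: [0, 1]
BINARY_OP + → 0 + 1 = 1. Stack: [1]
STORE_FAST i → i=1. Stack: []
LOAD_FAST i → push 1. Stack: [1]
LOAD_CONST → push 2. Stack: [1, 2]
COMPARE_OP bool(<) → 1 vs 2 = True. Stack: [True]
POP_JUMP_IF_FALSE → pop True; no jump. Stack: []
LOAD_FAST_LOAD_FAST m,a → push -3,-3. Stack: [-3, -3]
BINARY_OP - → -3 - -3 = 0. Stack: [0]
STORE_FAST m → m=0. Stack: []
LOAD_FAST_LOAD_FAST a,i → push -3,1. Stack: [-3, 1]
BINARY_OP + → -3 + 1 = -2. Stack: [-2]
STORE_FAST m → m=-2. Stack: []
LOAD_FAST i → push 1. Stack: [1]
LOAD_CONST → push 1. Stack: [1, 1]
BINARY_OP + → 1 + 1 = 2. Stack: [2]
STORE_FAST i → i=2. Stack: []
LOAD_FAST i → push 2. Stack: [2]
LOAD_CONST → push 2. Stack: [2, 2]
COMPARE_OP bool(<) → 2 vs 2 = False. Stack: [False]
POP_JUMP_IF_FALSE → pop False; jump. Stack: []
LOAD_FAST m → push -2. Stack: [-2]
RETURN_VALUE → return -2.

-2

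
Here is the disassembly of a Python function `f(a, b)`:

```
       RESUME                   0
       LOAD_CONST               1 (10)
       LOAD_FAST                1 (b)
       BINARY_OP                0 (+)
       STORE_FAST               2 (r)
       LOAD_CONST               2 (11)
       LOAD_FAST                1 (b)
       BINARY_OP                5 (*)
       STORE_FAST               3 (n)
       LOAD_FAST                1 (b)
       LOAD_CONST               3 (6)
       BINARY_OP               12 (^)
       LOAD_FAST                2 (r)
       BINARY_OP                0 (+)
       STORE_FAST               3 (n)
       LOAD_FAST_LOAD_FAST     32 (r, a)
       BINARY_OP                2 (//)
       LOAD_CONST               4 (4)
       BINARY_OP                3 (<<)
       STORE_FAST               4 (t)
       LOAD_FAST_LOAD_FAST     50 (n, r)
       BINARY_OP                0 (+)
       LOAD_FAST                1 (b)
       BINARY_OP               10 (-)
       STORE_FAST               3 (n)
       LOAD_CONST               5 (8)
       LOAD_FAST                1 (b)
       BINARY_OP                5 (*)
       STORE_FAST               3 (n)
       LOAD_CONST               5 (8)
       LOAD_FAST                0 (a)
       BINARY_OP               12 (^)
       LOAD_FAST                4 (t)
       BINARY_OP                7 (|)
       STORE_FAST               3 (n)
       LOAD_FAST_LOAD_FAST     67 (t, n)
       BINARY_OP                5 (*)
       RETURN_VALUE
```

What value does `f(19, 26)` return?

432

LOAD_CONST → push 10. Stack: [10]
LOAD_FAST b → push 26. Stack: [10, 26]
BINARY_OP + → 10 + 26 = 36. Stack: [36]
STORE_FAST r → r=36. Stack: []
LOAD_CONST → push 11. Stack: [11]
LOAD_FAST b → push 26. Stack: [11, 26]
BINARY_OP * → 11 * 26 = 286. Stack: [286]
STORE_FAST n → n=286. Stack: []
LOAD_FAST b → push 26. Stack: [26]
LOAD_CONST → push 6. Stack: [26, 6]
BINARY_OP ^ → 26 ^ 6 = 28. Stack: [28]
LOAD_FAST r → push 36. Stack: [28, 36]
BINARY_OP + → 28 + 36 = 64. Stack: [64]
STORE_FAST n → n=64. Stack: []
LOAD_FAST_LOAD_FAST r,a → push 36,19. Stack: [36, 19]
BINARY_OP // → 36 // 19 = 1. Stack: [1]
LOAD_CONST → push 4. Stack: [1, 4]
BINARY_OP << → 1 << 4 = 16. Stack: [16]
STORE_FAST t → t=16. Stack: []
LOAD_FAST_LOAD_FAST n,r → push 64,36. Stack: [64, 36]
BINARY_OP + → 64 + 36 = 100. Stack: [100]
LOAD_FAST b → push 26. Stack: [100, 26]
BINARY_OP - → 100 - 26 = 74. Stack: [74]
STORE_FAST n → n=74. Stack: []
LOAD_CONST → push 8. Stack: [8]
LOAD_FAST b → push 26. Stack: [8, 26]
BINARY_OP * → 8 * 26 = 208. Stack: [208]
STORE_FAST n → n=208. Stack: []
LOAD_CONST → push 8. Stack: [8]
LOAD_FAST a → push 19. Stack: [8, 19]
BINARY_OP ^ → 8 ^ 19 = 27. Stack: [27]
LOAD_FAST t → push 16. Stack: [27, 16]
BINARY_OP | → 27 | 16 = 27. Stack: [27]
STORE_FAST n → n=27. Stack: []
LOAD_FAST_LOAD_FAST t,n → push 16,27. Stack: [16, 27]
BINARY_OP * → 16 * 27 = 432. Stack: [432]
RETURN_VALUE → return 432.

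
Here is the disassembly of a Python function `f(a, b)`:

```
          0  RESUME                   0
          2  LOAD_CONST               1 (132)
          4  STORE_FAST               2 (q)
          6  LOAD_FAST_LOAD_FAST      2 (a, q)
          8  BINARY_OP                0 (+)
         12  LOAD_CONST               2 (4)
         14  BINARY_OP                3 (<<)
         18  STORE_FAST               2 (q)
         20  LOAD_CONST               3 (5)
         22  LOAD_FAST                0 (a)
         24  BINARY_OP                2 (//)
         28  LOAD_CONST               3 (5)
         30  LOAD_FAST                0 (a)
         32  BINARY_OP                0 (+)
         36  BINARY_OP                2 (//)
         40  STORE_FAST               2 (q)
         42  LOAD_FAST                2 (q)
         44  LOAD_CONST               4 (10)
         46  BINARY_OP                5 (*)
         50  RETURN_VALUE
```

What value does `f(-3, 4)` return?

LOAD_CONST → push 132. Stack: [132]
STORE_FAST q → q=132. Stack: []
LOAD_FAST_LOAD_FAST a,q → push -3,132. Stack: [-3, 132]
BINARY_OP + → -3 + 132 = 129. Stack: [129]
LOAD_CONST → push 4. Stack: [129, 4]
BINARY_OP << → 129 << 4 = 2064. Stack: [2064]
STORE_FAST q → q=2064. Stack: []
LOAD_CONST → push 5. Stack: [5]
LOAD_FAST a → push -3. Stack: [5, -3]
BINARY_OP // → 5 // -3 = -2. Stack: [-2]
LOAD_CONST → push 5. Stack: [-2, 5]
LOAD_FAST a → push -3. Stack: [-2, 5, -3]
BINARY_OP + → 5 + -3 = 2. Stack: [-2, 2]
BINARY_OP // → -2 // 2 = -1. Stack: [-1]
STORE_FAST q → q=-1. Stack: []
LOAD_FAST q → push -1. Stack: [-1]
LOAD_CONST → push 10. Stack: [-1, 10]
BINARY_OP * → -1 * 10 = -10. Stack: [-10]
RETURN_VALUE → return -10.

-10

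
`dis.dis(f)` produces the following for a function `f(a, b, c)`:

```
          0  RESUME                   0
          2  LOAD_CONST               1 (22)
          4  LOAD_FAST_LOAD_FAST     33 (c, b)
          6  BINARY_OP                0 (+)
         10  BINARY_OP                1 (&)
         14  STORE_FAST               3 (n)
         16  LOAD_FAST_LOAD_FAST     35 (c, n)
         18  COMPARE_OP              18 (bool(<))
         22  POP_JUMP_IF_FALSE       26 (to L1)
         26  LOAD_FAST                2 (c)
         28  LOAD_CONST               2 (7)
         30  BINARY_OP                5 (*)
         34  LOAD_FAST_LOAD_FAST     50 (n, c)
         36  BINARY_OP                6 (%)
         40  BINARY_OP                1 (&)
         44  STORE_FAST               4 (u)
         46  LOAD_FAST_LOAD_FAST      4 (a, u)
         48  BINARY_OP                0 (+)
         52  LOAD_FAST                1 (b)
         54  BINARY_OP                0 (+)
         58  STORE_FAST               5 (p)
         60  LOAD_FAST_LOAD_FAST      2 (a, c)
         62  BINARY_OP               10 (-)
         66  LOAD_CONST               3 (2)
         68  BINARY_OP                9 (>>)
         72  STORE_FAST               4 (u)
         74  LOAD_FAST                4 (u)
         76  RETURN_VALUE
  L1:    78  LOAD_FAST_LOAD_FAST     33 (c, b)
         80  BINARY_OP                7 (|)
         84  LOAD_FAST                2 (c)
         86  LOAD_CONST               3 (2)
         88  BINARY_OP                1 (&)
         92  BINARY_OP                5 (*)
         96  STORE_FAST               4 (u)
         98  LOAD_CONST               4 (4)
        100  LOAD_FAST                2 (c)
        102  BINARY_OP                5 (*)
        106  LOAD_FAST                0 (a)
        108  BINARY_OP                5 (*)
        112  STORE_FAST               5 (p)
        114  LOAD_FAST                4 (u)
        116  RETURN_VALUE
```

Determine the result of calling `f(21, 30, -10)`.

LOAD_CONST → push 22. Stack: [22]
LOAD_FAST_LOAD_FAST c,b → push -10,30. Stack: [22, -10, 30]
BINARY_OP + → -10 + 30 = 20. Stack: [22, 20]
BINARY_OP & → 22 & 20 = 20. Stack: [20]
STORE_FAST n → n=20. Stack: []
LOAD_FAST_LOAD_FAST c,n → push -10,20. Stack: [-10, 20]
COMPARE_OP bool(<) → -10 vs 20 = True. Stack: [True]
POP_JUMP_IF_FALSE → pop True; no jump. Stack: []
LOAD_FAST c → push -10. Stack: [-10]
LOAD_CONST → push 7. Stack: [-10, 7]
BINARY_OP * → -10 * 7 = -70. Stack: [-70]
LOAD_FAST_LOAD_FAST n,c → push 20,-10. Stack: [-70, 20, -10]
BINARY_OP % → 20 % -10 = 0. Stack: [-70, 0]
BINARY_OP & → -70 & 0 = 0. Stack: [0]
STORE_FAST u → u=0. Stack: []
LOAD_FAST_LOAD_FAST a,u → push 21,0. Stack: [21, 0]
BINARY_OP + → 21 + 0 = 21. Stack: [21]
LOAD_FAST b → push 30. Stack: [21, 30]
BINARY_OP + → 21 + 30 = 51. Stack: [51]
STORE_FAST p → p=51. Stack: []
LOAD_FAST_LOAD_FAST a,c → push 21,-10. Stack: [21, -10]
BINARY_OP - → 21 - -10 = 31. Stack: [31]
LOAD_CONST → push 2. Stack: [31, 2]
BINARY_OP >> → 31 >> 2 = 7. Stack: [7]
STORE_FAST u → u=7. Stack: []
LOAD_FAST u → push 7. Stack: [7]
RETURN_VALUE → return 7.

7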